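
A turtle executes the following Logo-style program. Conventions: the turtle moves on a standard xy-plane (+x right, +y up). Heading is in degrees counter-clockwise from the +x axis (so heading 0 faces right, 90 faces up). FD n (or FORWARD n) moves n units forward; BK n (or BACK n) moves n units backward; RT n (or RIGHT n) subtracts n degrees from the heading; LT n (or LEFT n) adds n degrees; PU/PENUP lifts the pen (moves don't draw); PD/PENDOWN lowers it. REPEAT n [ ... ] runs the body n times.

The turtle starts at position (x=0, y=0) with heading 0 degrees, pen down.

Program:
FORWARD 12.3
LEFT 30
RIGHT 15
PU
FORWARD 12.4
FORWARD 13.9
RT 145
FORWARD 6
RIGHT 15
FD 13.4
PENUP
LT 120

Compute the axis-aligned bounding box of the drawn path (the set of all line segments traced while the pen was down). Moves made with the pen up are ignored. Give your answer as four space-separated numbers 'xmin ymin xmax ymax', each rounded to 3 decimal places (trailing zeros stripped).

Answer: 0 0 12.3 0

Derivation:
Executing turtle program step by step:
Start: pos=(0,0), heading=0, pen down
FD 12.3: (0,0) -> (12.3,0) [heading=0, draw]
LT 30: heading 0 -> 30
RT 15: heading 30 -> 15
PU: pen up
FD 12.4: (12.3,0) -> (24.277,3.209) [heading=15, move]
FD 13.9: (24.277,3.209) -> (37.704,6.807) [heading=15, move]
RT 145: heading 15 -> 230
FD 6: (37.704,6.807) -> (33.847,2.211) [heading=230, move]
RT 15: heading 230 -> 215
FD 13.4: (33.847,2.211) -> (22.87,-5.475) [heading=215, move]
PU: pen up
LT 120: heading 215 -> 335
Final: pos=(22.87,-5.475), heading=335, 1 segment(s) drawn

Segment endpoints: x in {0, 12.3}, y in {0}
xmin=0, ymin=0, xmax=12.3, ymax=0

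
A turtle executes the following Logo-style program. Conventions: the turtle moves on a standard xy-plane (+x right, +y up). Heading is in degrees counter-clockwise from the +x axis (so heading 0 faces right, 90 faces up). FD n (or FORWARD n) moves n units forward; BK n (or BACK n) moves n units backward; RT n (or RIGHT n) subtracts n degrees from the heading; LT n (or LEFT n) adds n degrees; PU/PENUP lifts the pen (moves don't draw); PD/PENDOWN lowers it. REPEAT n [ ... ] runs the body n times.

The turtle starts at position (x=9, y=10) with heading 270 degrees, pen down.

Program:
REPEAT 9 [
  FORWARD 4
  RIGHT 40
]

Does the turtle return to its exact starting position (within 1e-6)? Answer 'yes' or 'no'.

Executing turtle program step by step:
Start: pos=(9,10), heading=270, pen down
REPEAT 9 [
  -- iteration 1/9 --
  FD 4: (9,10) -> (9,6) [heading=270, draw]
  RT 40: heading 270 -> 230
  -- iteration 2/9 --
  FD 4: (9,6) -> (6.429,2.936) [heading=230, draw]
  RT 40: heading 230 -> 190
  -- iteration 3/9 --
  FD 4: (6.429,2.936) -> (2.49,2.241) [heading=190, draw]
  RT 40: heading 190 -> 150
  -- iteration 4/9 --
  FD 4: (2.49,2.241) -> (-0.974,4.241) [heading=150, draw]
  RT 40: heading 150 -> 110
  -- iteration 5/9 --
  FD 4: (-0.974,4.241) -> (-2.343,8) [heading=110, draw]
  RT 40: heading 110 -> 70
  -- iteration 6/9 --
  FD 4: (-2.343,8) -> (-0.974,11.759) [heading=70, draw]
  RT 40: heading 70 -> 30
  -- iteration 7/9 --
  FD 4: (-0.974,11.759) -> (2.49,13.759) [heading=30, draw]
  RT 40: heading 30 -> 350
  -- iteration 8/9 --
  FD 4: (2.49,13.759) -> (6.429,13.064) [heading=350, draw]
  RT 40: heading 350 -> 310
  -- iteration 9/9 --
  FD 4: (6.429,13.064) -> (9,10) [heading=310, draw]
  RT 40: heading 310 -> 270
]
Final: pos=(9,10), heading=270, 9 segment(s) drawn

Start position: (9, 10)
Final position: (9, 10)
Distance = 0; < 1e-6 -> CLOSED

Answer: yes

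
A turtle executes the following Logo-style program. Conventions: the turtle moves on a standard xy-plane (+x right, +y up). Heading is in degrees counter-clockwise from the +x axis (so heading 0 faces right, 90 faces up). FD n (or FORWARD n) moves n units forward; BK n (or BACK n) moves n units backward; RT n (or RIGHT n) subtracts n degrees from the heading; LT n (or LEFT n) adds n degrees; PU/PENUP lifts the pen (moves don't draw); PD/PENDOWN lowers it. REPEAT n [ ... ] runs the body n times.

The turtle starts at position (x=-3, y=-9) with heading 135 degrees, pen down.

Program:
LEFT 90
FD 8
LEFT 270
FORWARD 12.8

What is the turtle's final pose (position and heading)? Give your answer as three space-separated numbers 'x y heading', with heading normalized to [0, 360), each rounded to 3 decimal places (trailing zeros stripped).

Answer: -17.708 -5.606 135

Derivation:
Executing turtle program step by step:
Start: pos=(-3,-9), heading=135, pen down
LT 90: heading 135 -> 225
FD 8: (-3,-9) -> (-8.657,-14.657) [heading=225, draw]
LT 270: heading 225 -> 135
FD 12.8: (-8.657,-14.657) -> (-17.708,-5.606) [heading=135, draw]
Final: pos=(-17.708,-5.606), heading=135, 2 segment(s) drawn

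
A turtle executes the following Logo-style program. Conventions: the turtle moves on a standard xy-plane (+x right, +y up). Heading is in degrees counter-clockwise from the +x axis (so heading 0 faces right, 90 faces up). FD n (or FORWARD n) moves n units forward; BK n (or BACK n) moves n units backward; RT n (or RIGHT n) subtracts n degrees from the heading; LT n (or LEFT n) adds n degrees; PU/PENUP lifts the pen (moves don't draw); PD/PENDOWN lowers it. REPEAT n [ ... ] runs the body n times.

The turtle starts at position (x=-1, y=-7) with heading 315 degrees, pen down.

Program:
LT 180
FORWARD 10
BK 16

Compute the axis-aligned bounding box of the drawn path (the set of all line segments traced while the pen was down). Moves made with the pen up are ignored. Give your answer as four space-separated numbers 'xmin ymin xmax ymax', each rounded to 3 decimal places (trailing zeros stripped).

Answer: -8.071 -11.243 3.243 0.071

Derivation:
Executing turtle program step by step:
Start: pos=(-1,-7), heading=315, pen down
LT 180: heading 315 -> 135
FD 10: (-1,-7) -> (-8.071,0.071) [heading=135, draw]
BK 16: (-8.071,0.071) -> (3.243,-11.243) [heading=135, draw]
Final: pos=(3.243,-11.243), heading=135, 2 segment(s) drawn

Segment endpoints: x in {-8.071, -1, 3.243}, y in {-11.243, -7, 0.071}
xmin=-8.071, ymin=-11.243, xmax=3.243, ymax=0.071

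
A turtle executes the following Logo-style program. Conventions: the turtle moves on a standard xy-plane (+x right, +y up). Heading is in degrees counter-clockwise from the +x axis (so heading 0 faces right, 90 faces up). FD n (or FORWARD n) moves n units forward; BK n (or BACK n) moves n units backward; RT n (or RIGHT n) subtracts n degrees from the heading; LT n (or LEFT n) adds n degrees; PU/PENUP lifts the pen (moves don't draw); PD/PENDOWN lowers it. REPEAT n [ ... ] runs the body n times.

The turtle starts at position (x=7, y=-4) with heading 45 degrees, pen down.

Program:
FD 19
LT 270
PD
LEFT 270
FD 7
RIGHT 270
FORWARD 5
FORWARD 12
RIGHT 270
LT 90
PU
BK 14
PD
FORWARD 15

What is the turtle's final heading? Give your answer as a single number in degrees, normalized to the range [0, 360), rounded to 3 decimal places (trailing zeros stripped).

Answer: 135

Derivation:
Executing turtle program step by step:
Start: pos=(7,-4), heading=45, pen down
FD 19: (7,-4) -> (20.435,9.435) [heading=45, draw]
LT 270: heading 45 -> 315
PD: pen down
LT 270: heading 315 -> 225
FD 7: (20.435,9.435) -> (15.485,4.485) [heading=225, draw]
RT 270: heading 225 -> 315
FD 5: (15.485,4.485) -> (19.021,0.95) [heading=315, draw]
FD 12: (19.021,0.95) -> (27.506,-7.536) [heading=315, draw]
RT 270: heading 315 -> 45
LT 90: heading 45 -> 135
PU: pen up
BK 14: (27.506,-7.536) -> (37.406,-17.435) [heading=135, move]
PD: pen down
FD 15: (37.406,-17.435) -> (26.799,-6.828) [heading=135, draw]
Final: pos=(26.799,-6.828), heading=135, 5 segment(s) drawn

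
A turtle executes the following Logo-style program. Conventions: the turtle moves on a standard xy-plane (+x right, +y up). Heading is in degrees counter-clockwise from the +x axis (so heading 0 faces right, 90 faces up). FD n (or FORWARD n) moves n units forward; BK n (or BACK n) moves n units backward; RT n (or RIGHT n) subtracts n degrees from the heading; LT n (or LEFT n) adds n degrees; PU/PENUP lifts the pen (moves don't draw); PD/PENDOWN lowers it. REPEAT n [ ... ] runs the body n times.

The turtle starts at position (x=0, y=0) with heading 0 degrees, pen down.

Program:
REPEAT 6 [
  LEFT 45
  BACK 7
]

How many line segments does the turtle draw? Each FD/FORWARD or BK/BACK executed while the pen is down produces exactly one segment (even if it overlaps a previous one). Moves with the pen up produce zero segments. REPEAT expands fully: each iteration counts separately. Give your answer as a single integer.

Executing turtle program step by step:
Start: pos=(0,0), heading=0, pen down
REPEAT 6 [
  -- iteration 1/6 --
  LT 45: heading 0 -> 45
  BK 7: (0,0) -> (-4.95,-4.95) [heading=45, draw]
  -- iteration 2/6 --
  LT 45: heading 45 -> 90
  BK 7: (-4.95,-4.95) -> (-4.95,-11.95) [heading=90, draw]
  -- iteration 3/6 --
  LT 45: heading 90 -> 135
  BK 7: (-4.95,-11.95) -> (0,-16.899) [heading=135, draw]
  -- iteration 4/6 --
  LT 45: heading 135 -> 180
  BK 7: (0,-16.899) -> (7,-16.899) [heading=180, draw]
  -- iteration 5/6 --
  LT 45: heading 180 -> 225
  BK 7: (7,-16.899) -> (11.95,-11.95) [heading=225, draw]
  -- iteration 6/6 --
  LT 45: heading 225 -> 270
  BK 7: (11.95,-11.95) -> (11.95,-4.95) [heading=270, draw]
]
Final: pos=(11.95,-4.95), heading=270, 6 segment(s) drawn
Segments drawn: 6

Answer: 6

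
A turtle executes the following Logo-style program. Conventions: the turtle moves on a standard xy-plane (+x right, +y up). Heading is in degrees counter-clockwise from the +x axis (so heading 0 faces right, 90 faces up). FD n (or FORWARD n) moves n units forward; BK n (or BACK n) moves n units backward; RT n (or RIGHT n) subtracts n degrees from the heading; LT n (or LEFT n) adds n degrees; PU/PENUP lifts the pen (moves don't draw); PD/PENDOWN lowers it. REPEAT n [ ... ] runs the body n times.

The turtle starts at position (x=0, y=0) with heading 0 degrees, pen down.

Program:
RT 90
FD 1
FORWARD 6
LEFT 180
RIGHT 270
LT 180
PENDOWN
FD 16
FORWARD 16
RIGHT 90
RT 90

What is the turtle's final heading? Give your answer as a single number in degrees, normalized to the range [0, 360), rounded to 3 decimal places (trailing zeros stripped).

Executing turtle program step by step:
Start: pos=(0,0), heading=0, pen down
RT 90: heading 0 -> 270
FD 1: (0,0) -> (0,-1) [heading=270, draw]
FD 6: (0,-1) -> (0,-7) [heading=270, draw]
LT 180: heading 270 -> 90
RT 270: heading 90 -> 180
LT 180: heading 180 -> 0
PD: pen down
FD 16: (0,-7) -> (16,-7) [heading=0, draw]
FD 16: (16,-7) -> (32,-7) [heading=0, draw]
RT 90: heading 0 -> 270
RT 90: heading 270 -> 180
Final: pos=(32,-7), heading=180, 4 segment(s) drawn

Answer: 180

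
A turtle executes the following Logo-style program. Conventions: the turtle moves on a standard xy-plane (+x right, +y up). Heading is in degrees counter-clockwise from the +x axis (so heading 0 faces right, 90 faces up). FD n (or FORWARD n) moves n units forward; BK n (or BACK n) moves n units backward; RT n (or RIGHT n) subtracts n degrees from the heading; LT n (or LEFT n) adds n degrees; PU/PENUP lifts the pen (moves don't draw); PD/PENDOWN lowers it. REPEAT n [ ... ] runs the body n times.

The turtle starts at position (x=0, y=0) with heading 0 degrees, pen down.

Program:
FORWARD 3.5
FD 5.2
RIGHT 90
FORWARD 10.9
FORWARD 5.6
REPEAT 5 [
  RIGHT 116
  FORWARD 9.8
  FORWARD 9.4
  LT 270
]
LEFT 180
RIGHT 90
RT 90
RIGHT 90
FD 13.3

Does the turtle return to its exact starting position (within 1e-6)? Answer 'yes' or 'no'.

Executing turtle program step by step:
Start: pos=(0,0), heading=0, pen down
FD 3.5: (0,0) -> (3.5,0) [heading=0, draw]
FD 5.2: (3.5,0) -> (8.7,0) [heading=0, draw]
RT 90: heading 0 -> 270
FD 10.9: (8.7,0) -> (8.7,-10.9) [heading=270, draw]
FD 5.6: (8.7,-10.9) -> (8.7,-16.5) [heading=270, draw]
REPEAT 5 [
  -- iteration 1/5 --
  RT 116: heading 270 -> 154
  FD 9.8: (8.7,-16.5) -> (-0.108,-12.204) [heading=154, draw]
  FD 9.4: (-0.108,-12.204) -> (-8.557,-8.083) [heading=154, draw]
  LT 270: heading 154 -> 64
  -- iteration 2/5 --
  RT 116: heading 64 -> 308
  FD 9.8: (-8.557,-8.083) -> (-2.523,-15.806) [heading=308, draw]
  FD 9.4: (-2.523,-15.806) -> (3.264,-23.213) [heading=308, draw]
  LT 270: heading 308 -> 218
  -- iteration 3/5 --
  RT 116: heading 218 -> 102
  FD 9.8: (3.264,-23.213) -> (1.226,-13.627) [heading=102, draw]
  FD 9.4: (1.226,-13.627) -> (-0.728,-4.433) [heading=102, draw]
  LT 270: heading 102 -> 12
  -- iteration 4/5 --
  RT 116: heading 12 -> 256
  FD 9.8: (-0.728,-4.433) -> (-3.099,-13.942) [heading=256, draw]
  FD 9.4: (-3.099,-13.942) -> (-5.373,-23.062) [heading=256, draw]
  LT 270: heading 256 -> 166
  -- iteration 5/5 --
  RT 116: heading 166 -> 50
  FD 9.8: (-5.373,-23.062) -> (0.926,-15.555) [heading=50, draw]
  FD 9.4: (0.926,-15.555) -> (6.969,-8.354) [heading=50, draw]
  LT 270: heading 50 -> 320
]
LT 180: heading 320 -> 140
RT 90: heading 140 -> 50
RT 90: heading 50 -> 320
RT 90: heading 320 -> 230
FD 13.3: (6.969,-8.354) -> (-1.581,-18.543) [heading=230, draw]
Final: pos=(-1.581,-18.543), heading=230, 15 segment(s) drawn

Start position: (0, 0)
Final position: (-1.581, -18.543)
Distance = 18.61; >= 1e-6 -> NOT closed

Answer: no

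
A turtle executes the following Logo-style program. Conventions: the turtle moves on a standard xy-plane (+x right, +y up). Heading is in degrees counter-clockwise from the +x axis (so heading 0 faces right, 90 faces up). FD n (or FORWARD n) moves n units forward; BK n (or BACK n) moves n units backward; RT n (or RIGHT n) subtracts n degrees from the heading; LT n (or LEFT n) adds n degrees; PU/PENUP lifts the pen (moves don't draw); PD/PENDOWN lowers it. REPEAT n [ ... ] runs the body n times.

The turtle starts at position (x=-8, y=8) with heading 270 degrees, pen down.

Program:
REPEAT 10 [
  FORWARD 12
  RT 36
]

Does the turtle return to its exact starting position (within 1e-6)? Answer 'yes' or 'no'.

Executing turtle program step by step:
Start: pos=(-8,8), heading=270, pen down
REPEAT 10 [
  -- iteration 1/10 --
  FD 12: (-8,8) -> (-8,-4) [heading=270, draw]
  RT 36: heading 270 -> 234
  -- iteration 2/10 --
  FD 12: (-8,-4) -> (-15.053,-13.708) [heading=234, draw]
  RT 36: heading 234 -> 198
  -- iteration 3/10 --
  FD 12: (-15.053,-13.708) -> (-26.466,-17.416) [heading=198, draw]
  RT 36: heading 198 -> 162
  -- iteration 4/10 --
  FD 12: (-26.466,-17.416) -> (-37.879,-13.708) [heading=162, draw]
  RT 36: heading 162 -> 126
  -- iteration 5/10 --
  FD 12: (-37.879,-13.708) -> (-44.932,-4) [heading=126, draw]
  RT 36: heading 126 -> 90
  -- iteration 6/10 --
  FD 12: (-44.932,-4) -> (-44.932,8) [heading=90, draw]
  RT 36: heading 90 -> 54
  -- iteration 7/10 --
  FD 12: (-44.932,8) -> (-37.879,17.708) [heading=54, draw]
  RT 36: heading 54 -> 18
  -- iteration 8/10 --
  FD 12: (-37.879,17.708) -> (-26.466,21.416) [heading=18, draw]
  RT 36: heading 18 -> 342
  -- iteration 9/10 --
  FD 12: (-26.466,21.416) -> (-15.053,17.708) [heading=342, draw]
  RT 36: heading 342 -> 306
  -- iteration 10/10 --
  FD 12: (-15.053,17.708) -> (-8,8) [heading=306, draw]
  RT 36: heading 306 -> 270
]
Final: pos=(-8,8), heading=270, 10 segment(s) drawn

Start position: (-8, 8)
Final position: (-8, 8)
Distance = 0; < 1e-6 -> CLOSED

Answer: yes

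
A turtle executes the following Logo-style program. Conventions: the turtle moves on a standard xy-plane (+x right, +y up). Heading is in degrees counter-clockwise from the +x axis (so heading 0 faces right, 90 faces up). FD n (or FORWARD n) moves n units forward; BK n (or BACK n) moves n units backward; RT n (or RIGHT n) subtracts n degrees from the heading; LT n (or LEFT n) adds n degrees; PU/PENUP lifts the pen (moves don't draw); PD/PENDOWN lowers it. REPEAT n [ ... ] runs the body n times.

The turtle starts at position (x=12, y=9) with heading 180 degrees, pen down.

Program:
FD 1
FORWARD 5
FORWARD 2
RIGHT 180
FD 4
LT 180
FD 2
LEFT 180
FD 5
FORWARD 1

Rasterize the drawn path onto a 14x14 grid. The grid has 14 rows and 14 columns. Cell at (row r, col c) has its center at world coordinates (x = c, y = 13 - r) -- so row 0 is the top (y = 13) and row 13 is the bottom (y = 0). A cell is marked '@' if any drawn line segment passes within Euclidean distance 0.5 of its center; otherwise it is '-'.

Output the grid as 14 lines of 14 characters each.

Segment 0: (12,9) -> (11,9)
Segment 1: (11,9) -> (6,9)
Segment 2: (6,9) -> (4,9)
Segment 3: (4,9) -> (8,9)
Segment 4: (8,9) -> (6,9)
Segment 5: (6,9) -> (11,9)
Segment 6: (11,9) -> (12,9)

Answer: --------------
--------------
--------------
--------------
----@@@@@@@@@-
--------------
--------------
--------------
--------------
--------------
--------------
--------------
--------------
--------------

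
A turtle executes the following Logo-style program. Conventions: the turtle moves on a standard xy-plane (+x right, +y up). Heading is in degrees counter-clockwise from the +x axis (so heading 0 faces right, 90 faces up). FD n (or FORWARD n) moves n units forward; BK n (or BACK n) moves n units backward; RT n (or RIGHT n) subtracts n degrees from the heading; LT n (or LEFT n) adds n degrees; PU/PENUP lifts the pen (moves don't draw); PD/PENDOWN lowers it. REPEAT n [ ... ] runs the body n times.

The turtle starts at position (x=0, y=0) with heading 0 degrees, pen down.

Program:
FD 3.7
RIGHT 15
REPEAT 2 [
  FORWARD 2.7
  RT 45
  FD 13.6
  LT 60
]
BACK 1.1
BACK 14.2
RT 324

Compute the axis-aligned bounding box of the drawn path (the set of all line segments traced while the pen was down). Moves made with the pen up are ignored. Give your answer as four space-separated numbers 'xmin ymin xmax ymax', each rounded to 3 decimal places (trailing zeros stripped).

Answer: 0 -26.053 25.425 0

Derivation:
Executing turtle program step by step:
Start: pos=(0,0), heading=0, pen down
FD 3.7: (0,0) -> (3.7,0) [heading=0, draw]
RT 15: heading 0 -> 345
REPEAT 2 [
  -- iteration 1/2 --
  FD 2.7: (3.7,0) -> (6.308,-0.699) [heading=345, draw]
  RT 45: heading 345 -> 300
  FD 13.6: (6.308,-0.699) -> (13.108,-12.477) [heading=300, draw]
  LT 60: heading 300 -> 0
  -- iteration 2/2 --
  FD 2.7: (13.108,-12.477) -> (15.808,-12.477) [heading=0, draw]
  RT 45: heading 0 -> 315
  FD 13.6: (15.808,-12.477) -> (25.425,-22.093) [heading=315, draw]
  LT 60: heading 315 -> 15
]
BK 1.1: (25.425,-22.093) -> (24.362,-22.378) [heading=15, draw]
BK 14.2: (24.362,-22.378) -> (10.646,-26.053) [heading=15, draw]
RT 324: heading 15 -> 51
Final: pos=(10.646,-26.053), heading=51, 7 segment(s) drawn

Segment endpoints: x in {0, 3.7, 6.308, 10.646, 13.108, 15.808, 24.362, 25.425}, y in {-26.053, -22.378, -22.093, -12.477, -0.699, 0}
xmin=0, ymin=-26.053, xmax=25.425, ymax=0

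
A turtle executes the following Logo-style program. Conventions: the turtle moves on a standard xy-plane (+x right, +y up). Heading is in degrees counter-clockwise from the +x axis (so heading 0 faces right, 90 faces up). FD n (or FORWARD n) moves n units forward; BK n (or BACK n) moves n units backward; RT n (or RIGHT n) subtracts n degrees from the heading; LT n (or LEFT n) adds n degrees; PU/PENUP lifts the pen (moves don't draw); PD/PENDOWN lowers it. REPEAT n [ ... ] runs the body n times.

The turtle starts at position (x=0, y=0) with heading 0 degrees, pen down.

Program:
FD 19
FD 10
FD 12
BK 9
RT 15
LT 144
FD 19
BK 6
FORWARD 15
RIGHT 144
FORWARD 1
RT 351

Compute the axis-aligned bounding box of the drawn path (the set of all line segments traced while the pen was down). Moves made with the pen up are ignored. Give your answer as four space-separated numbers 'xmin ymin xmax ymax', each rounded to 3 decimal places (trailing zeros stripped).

Executing turtle program step by step:
Start: pos=(0,0), heading=0, pen down
FD 19: (0,0) -> (19,0) [heading=0, draw]
FD 10: (19,0) -> (29,0) [heading=0, draw]
FD 12: (29,0) -> (41,0) [heading=0, draw]
BK 9: (41,0) -> (32,0) [heading=0, draw]
RT 15: heading 0 -> 345
LT 144: heading 345 -> 129
FD 19: (32,0) -> (20.043,14.766) [heading=129, draw]
BK 6: (20.043,14.766) -> (23.819,10.103) [heading=129, draw]
FD 15: (23.819,10.103) -> (14.379,21.76) [heading=129, draw]
RT 144: heading 129 -> 345
FD 1: (14.379,21.76) -> (15.345,21.501) [heading=345, draw]
RT 351: heading 345 -> 354
Final: pos=(15.345,21.501), heading=354, 8 segment(s) drawn

Segment endpoints: x in {0, 14.379, 15.345, 19, 20.043, 23.819, 29, 32, 41}, y in {0, 10.103, 14.766, 21.501, 21.76}
xmin=0, ymin=0, xmax=41, ymax=21.76

Answer: 0 0 41 21.76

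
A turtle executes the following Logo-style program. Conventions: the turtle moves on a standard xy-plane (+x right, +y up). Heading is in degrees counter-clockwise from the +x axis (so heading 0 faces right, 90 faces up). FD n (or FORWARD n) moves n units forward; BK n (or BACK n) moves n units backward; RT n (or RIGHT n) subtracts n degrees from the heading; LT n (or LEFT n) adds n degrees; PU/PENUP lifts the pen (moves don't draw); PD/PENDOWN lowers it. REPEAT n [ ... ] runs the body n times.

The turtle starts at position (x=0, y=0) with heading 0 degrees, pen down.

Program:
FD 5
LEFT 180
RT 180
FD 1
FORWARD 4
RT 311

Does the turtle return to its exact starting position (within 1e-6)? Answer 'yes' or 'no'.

Answer: no

Derivation:
Executing turtle program step by step:
Start: pos=(0,0), heading=0, pen down
FD 5: (0,0) -> (5,0) [heading=0, draw]
LT 180: heading 0 -> 180
RT 180: heading 180 -> 0
FD 1: (5,0) -> (6,0) [heading=0, draw]
FD 4: (6,0) -> (10,0) [heading=0, draw]
RT 311: heading 0 -> 49
Final: pos=(10,0), heading=49, 3 segment(s) drawn

Start position: (0, 0)
Final position: (10, 0)
Distance = 10; >= 1e-6 -> NOT closed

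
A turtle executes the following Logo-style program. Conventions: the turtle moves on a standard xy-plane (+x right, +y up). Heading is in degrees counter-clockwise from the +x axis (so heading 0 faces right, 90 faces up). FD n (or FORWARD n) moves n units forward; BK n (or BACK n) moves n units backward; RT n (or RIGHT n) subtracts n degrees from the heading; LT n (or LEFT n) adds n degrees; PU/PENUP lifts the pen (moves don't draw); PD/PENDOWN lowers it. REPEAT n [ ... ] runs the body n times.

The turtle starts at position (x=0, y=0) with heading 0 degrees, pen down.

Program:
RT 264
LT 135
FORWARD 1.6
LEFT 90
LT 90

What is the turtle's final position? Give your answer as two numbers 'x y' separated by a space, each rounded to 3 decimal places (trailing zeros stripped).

Executing turtle program step by step:
Start: pos=(0,0), heading=0, pen down
RT 264: heading 0 -> 96
LT 135: heading 96 -> 231
FD 1.6: (0,0) -> (-1.007,-1.243) [heading=231, draw]
LT 90: heading 231 -> 321
LT 90: heading 321 -> 51
Final: pos=(-1.007,-1.243), heading=51, 1 segment(s) drawn

Answer: -1.007 -1.243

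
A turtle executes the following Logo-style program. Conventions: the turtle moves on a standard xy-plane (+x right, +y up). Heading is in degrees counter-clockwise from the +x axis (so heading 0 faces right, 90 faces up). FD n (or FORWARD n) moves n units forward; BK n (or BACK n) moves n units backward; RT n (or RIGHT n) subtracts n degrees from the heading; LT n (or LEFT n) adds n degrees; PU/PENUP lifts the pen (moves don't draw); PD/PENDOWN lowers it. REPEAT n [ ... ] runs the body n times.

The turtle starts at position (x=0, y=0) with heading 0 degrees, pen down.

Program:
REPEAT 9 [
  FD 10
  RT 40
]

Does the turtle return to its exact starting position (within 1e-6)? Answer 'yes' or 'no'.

Executing turtle program step by step:
Start: pos=(0,0), heading=0, pen down
REPEAT 9 [
  -- iteration 1/9 --
  FD 10: (0,0) -> (10,0) [heading=0, draw]
  RT 40: heading 0 -> 320
  -- iteration 2/9 --
  FD 10: (10,0) -> (17.66,-6.428) [heading=320, draw]
  RT 40: heading 320 -> 280
  -- iteration 3/9 --
  FD 10: (17.66,-6.428) -> (19.397,-16.276) [heading=280, draw]
  RT 40: heading 280 -> 240
  -- iteration 4/9 --
  FD 10: (19.397,-16.276) -> (14.397,-24.936) [heading=240, draw]
  RT 40: heading 240 -> 200
  -- iteration 5/9 --
  FD 10: (14.397,-24.936) -> (5,-28.356) [heading=200, draw]
  RT 40: heading 200 -> 160
  -- iteration 6/9 --
  FD 10: (5,-28.356) -> (-4.397,-24.936) [heading=160, draw]
  RT 40: heading 160 -> 120
  -- iteration 7/9 --
  FD 10: (-4.397,-24.936) -> (-9.397,-16.276) [heading=120, draw]
  RT 40: heading 120 -> 80
  -- iteration 8/9 --
  FD 10: (-9.397,-16.276) -> (-7.66,-6.428) [heading=80, draw]
  RT 40: heading 80 -> 40
  -- iteration 9/9 --
  FD 10: (-7.66,-6.428) -> (0,0) [heading=40, draw]
  RT 40: heading 40 -> 0
]
Final: pos=(0,0), heading=0, 9 segment(s) drawn

Start position: (0, 0)
Final position: (0, 0)
Distance = 0; < 1e-6 -> CLOSED

Answer: yes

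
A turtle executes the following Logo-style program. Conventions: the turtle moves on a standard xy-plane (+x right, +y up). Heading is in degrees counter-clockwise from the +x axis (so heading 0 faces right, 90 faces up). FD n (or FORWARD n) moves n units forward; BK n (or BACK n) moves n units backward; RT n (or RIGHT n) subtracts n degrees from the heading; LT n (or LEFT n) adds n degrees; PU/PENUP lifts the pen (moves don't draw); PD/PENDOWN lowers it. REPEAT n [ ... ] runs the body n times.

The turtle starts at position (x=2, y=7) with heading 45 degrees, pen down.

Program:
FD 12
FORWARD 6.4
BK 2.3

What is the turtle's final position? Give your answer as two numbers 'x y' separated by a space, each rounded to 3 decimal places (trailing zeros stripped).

Answer: 13.384 18.384

Derivation:
Executing turtle program step by step:
Start: pos=(2,7), heading=45, pen down
FD 12: (2,7) -> (10.485,15.485) [heading=45, draw]
FD 6.4: (10.485,15.485) -> (15.011,20.011) [heading=45, draw]
BK 2.3: (15.011,20.011) -> (13.384,18.384) [heading=45, draw]
Final: pos=(13.384,18.384), heading=45, 3 segment(s) drawn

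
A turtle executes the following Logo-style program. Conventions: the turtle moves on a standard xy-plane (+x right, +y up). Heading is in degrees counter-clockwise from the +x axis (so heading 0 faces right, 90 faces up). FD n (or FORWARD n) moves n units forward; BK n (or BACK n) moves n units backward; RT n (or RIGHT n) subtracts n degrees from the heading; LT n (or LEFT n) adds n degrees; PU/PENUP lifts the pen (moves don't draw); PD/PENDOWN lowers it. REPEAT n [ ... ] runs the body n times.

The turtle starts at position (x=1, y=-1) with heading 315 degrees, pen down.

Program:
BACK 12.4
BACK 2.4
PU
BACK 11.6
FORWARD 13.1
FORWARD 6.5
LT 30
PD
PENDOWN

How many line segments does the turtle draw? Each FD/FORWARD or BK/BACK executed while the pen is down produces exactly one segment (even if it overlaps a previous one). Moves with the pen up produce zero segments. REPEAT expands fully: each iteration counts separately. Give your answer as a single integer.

Answer: 2

Derivation:
Executing turtle program step by step:
Start: pos=(1,-1), heading=315, pen down
BK 12.4: (1,-1) -> (-7.768,7.768) [heading=315, draw]
BK 2.4: (-7.768,7.768) -> (-9.465,9.465) [heading=315, draw]
PU: pen up
BK 11.6: (-9.465,9.465) -> (-17.668,17.668) [heading=315, move]
FD 13.1: (-17.668,17.668) -> (-8.405,8.405) [heading=315, move]
FD 6.5: (-8.405,8.405) -> (-3.808,3.808) [heading=315, move]
LT 30: heading 315 -> 345
PD: pen down
PD: pen down
Final: pos=(-3.808,3.808), heading=345, 2 segment(s) drawn
Segments drawn: 2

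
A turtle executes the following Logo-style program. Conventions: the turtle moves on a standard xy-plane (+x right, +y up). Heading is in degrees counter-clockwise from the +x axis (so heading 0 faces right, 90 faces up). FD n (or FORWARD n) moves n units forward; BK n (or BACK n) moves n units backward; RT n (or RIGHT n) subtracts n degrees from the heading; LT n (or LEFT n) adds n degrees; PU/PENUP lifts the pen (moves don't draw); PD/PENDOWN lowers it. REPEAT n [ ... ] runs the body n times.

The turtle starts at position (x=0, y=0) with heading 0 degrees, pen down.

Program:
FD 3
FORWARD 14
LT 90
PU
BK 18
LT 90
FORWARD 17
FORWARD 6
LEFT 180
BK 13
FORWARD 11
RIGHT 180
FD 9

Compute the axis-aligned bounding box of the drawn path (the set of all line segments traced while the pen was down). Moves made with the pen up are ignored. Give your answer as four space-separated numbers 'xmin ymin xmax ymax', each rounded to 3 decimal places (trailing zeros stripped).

Executing turtle program step by step:
Start: pos=(0,0), heading=0, pen down
FD 3: (0,0) -> (3,0) [heading=0, draw]
FD 14: (3,0) -> (17,0) [heading=0, draw]
LT 90: heading 0 -> 90
PU: pen up
BK 18: (17,0) -> (17,-18) [heading=90, move]
LT 90: heading 90 -> 180
FD 17: (17,-18) -> (0,-18) [heading=180, move]
FD 6: (0,-18) -> (-6,-18) [heading=180, move]
LT 180: heading 180 -> 0
BK 13: (-6,-18) -> (-19,-18) [heading=0, move]
FD 11: (-19,-18) -> (-8,-18) [heading=0, move]
RT 180: heading 0 -> 180
FD 9: (-8,-18) -> (-17,-18) [heading=180, move]
Final: pos=(-17,-18), heading=180, 2 segment(s) drawn

Segment endpoints: x in {0, 3, 17}, y in {0}
xmin=0, ymin=0, xmax=17, ymax=0

Answer: 0 0 17 0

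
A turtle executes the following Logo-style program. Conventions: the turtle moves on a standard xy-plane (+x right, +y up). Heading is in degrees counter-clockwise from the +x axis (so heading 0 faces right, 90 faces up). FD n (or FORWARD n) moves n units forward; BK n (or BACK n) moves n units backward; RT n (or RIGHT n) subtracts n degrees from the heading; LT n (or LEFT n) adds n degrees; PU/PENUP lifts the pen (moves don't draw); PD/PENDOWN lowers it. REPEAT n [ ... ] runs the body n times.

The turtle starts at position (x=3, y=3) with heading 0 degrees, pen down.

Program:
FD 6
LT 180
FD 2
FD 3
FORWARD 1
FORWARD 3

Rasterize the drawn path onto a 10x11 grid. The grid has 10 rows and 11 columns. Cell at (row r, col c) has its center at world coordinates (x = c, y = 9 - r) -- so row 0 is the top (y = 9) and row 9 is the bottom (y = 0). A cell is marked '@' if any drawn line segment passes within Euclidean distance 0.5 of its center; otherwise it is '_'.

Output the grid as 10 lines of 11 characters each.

Segment 0: (3,3) -> (9,3)
Segment 1: (9,3) -> (7,3)
Segment 2: (7,3) -> (4,3)
Segment 3: (4,3) -> (3,3)
Segment 4: (3,3) -> (0,3)

Answer: ___________
___________
___________
___________
___________
___________
@@@@@@@@@@_
___________
___________
___________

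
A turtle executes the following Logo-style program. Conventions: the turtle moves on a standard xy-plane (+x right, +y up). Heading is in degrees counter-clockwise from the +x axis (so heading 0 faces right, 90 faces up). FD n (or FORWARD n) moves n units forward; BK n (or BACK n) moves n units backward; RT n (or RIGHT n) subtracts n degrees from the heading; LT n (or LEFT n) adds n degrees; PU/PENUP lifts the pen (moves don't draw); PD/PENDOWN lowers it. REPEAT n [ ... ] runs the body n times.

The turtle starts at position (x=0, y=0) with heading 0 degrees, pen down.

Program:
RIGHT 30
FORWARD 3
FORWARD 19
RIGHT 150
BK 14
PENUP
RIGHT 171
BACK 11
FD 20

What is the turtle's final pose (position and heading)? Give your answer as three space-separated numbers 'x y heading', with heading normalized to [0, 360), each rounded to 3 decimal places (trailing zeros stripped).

Answer: 41.942 -9.592 9

Derivation:
Executing turtle program step by step:
Start: pos=(0,0), heading=0, pen down
RT 30: heading 0 -> 330
FD 3: (0,0) -> (2.598,-1.5) [heading=330, draw]
FD 19: (2.598,-1.5) -> (19.053,-11) [heading=330, draw]
RT 150: heading 330 -> 180
BK 14: (19.053,-11) -> (33.053,-11) [heading=180, draw]
PU: pen up
RT 171: heading 180 -> 9
BK 11: (33.053,-11) -> (22.188,-12.721) [heading=9, move]
FD 20: (22.188,-12.721) -> (41.942,-9.592) [heading=9, move]
Final: pos=(41.942,-9.592), heading=9, 3 segment(s) drawn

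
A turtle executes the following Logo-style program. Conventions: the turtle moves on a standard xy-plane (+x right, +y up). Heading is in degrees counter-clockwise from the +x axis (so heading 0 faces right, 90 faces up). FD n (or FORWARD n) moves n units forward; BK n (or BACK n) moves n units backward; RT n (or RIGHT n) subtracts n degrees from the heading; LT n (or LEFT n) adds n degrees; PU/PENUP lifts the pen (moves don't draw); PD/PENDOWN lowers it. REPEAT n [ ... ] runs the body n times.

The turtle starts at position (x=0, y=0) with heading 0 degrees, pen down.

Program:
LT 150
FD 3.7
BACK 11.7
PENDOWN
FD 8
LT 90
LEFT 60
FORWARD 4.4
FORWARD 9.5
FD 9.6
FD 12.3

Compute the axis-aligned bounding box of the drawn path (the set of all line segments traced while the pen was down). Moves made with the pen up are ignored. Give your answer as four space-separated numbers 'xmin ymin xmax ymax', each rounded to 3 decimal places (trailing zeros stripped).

Answer: -3.204 -31.004 17.9 1.85

Derivation:
Executing turtle program step by step:
Start: pos=(0,0), heading=0, pen down
LT 150: heading 0 -> 150
FD 3.7: (0,0) -> (-3.204,1.85) [heading=150, draw]
BK 11.7: (-3.204,1.85) -> (6.928,-4) [heading=150, draw]
PD: pen down
FD 8: (6.928,-4) -> (0,0) [heading=150, draw]
LT 90: heading 150 -> 240
LT 60: heading 240 -> 300
FD 4.4: (0,0) -> (2.2,-3.811) [heading=300, draw]
FD 9.5: (2.2,-3.811) -> (6.95,-12.038) [heading=300, draw]
FD 9.6: (6.95,-12.038) -> (11.75,-20.352) [heading=300, draw]
FD 12.3: (11.75,-20.352) -> (17.9,-31.004) [heading=300, draw]
Final: pos=(17.9,-31.004), heading=300, 7 segment(s) drawn

Segment endpoints: x in {-3.204, 0, 0, 2.2, 6.928, 6.95, 11.75, 17.9}, y in {-31.004, -20.352, -12.038, -4, -3.811, 0, 0, 1.85}
xmin=-3.204, ymin=-31.004, xmax=17.9, ymax=1.85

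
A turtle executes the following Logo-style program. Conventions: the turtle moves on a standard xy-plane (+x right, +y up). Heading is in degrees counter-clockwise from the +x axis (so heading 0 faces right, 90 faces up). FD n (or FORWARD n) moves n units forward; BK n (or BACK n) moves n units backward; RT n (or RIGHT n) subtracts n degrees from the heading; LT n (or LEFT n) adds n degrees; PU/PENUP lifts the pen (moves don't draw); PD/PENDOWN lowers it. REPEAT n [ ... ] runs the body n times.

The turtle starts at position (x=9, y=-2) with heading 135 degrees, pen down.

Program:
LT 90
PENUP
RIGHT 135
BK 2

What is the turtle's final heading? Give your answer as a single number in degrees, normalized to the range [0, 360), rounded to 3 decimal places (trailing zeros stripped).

Executing turtle program step by step:
Start: pos=(9,-2), heading=135, pen down
LT 90: heading 135 -> 225
PU: pen up
RT 135: heading 225 -> 90
BK 2: (9,-2) -> (9,-4) [heading=90, move]
Final: pos=(9,-4), heading=90, 0 segment(s) drawn

Answer: 90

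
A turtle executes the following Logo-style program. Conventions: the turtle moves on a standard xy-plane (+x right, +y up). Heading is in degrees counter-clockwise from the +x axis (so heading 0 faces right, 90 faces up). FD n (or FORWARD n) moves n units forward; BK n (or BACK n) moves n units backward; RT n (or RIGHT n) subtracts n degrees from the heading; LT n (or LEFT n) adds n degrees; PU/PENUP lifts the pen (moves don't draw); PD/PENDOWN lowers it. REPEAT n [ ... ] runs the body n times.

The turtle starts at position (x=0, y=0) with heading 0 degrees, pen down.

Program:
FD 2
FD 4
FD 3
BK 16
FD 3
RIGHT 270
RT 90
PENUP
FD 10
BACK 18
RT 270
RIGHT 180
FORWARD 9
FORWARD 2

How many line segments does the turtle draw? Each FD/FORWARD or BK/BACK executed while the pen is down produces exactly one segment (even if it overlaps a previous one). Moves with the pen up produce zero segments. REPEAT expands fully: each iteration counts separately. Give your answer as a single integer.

Answer: 5

Derivation:
Executing turtle program step by step:
Start: pos=(0,0), heading=0, pen down
FD 2: (0,0) -> (2,0) [heading=0, draw]
FD 4: (2,0) -> (6,0) [heading=0, draw]
FD 3: (6,0) -> (9,0) [heading=0, draw]
BK 16: (9,0) -> (-7,0) [heading=0, draw]
FD 3: (-7,0) -> (-4,0) [heading=0, draw]
RT 270: heading 0 -> 90
RT 90: heading 90 -> 0
PU: pen up
FD 10: (-4,0) -> (6,0) [heading=0, move]
BK 18: (6,0) -> (-12,0) [heading=0, move]
RT 270: heading 0 -> 90
RT 180: heading 90 -> 270
FD 9: (-12,0) -> (-12,-9) [heading=270, move]
FD 2: (-12,-9) -> (-12,-11) [heading=270, move]
Final: pos=(-12,-11), heading=270, 5 segment(s) drawn
Segments drawn: 5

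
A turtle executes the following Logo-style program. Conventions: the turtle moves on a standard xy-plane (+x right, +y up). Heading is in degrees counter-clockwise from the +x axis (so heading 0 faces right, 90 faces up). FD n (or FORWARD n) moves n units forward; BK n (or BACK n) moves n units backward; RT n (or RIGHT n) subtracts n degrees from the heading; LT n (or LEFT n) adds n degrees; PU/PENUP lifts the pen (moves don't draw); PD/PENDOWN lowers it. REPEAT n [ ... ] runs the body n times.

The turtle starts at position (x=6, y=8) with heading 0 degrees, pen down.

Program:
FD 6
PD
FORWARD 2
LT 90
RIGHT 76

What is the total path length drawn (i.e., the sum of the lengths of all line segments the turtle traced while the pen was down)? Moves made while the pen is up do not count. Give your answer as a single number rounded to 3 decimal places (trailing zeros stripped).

Executing turtle program step by step:
Start: pos=(6,8), heading=0, pen down
FD 6: (6,8) -> (12,8) [heading=0, draw]
PD: pen down
FD 2: (12,8) -> (14,8) [heading=0, draw]
LT 90: heading 0 -> 90
RT 76: heading 90 -> 14
Final: pos=(14,8), heading=14, 2 segment(s) drawn

Segment lengths:
  seg 1: (6,8) -> (12,8), length = 6
  seg 2: (12,8) -> (14,8), length = 2
Total = 8

Answer: 8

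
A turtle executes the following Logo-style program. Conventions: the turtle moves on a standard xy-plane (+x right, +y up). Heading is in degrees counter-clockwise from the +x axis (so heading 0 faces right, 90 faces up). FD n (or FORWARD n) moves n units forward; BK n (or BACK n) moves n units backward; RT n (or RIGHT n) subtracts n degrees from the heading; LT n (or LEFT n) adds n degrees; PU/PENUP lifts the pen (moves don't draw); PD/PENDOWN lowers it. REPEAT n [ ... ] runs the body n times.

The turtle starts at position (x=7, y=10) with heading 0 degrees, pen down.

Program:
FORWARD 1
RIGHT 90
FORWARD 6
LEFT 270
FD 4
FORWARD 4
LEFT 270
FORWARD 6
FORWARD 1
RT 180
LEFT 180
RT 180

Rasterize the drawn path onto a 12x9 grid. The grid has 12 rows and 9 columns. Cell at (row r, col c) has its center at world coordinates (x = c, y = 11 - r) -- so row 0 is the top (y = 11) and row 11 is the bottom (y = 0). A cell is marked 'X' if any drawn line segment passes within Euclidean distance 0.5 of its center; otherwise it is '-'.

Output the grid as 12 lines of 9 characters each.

Answer: X--------
X------XX
X-------X
X-------X
X-------X
X-------X
X-------X
XXXXXXXXX
---------
---------
---------
---------

Derivation:
Segment 0: (7,10) -> (8,10)
Segment 1: (8,10) -> (8,4)
Segment 2: (8,4) -> (4,4)
Segment 3: (4,4) -> (0,4)
Segment 4: (0,4) -> (0,10)
Segment 5: (0,10) -> (0,11)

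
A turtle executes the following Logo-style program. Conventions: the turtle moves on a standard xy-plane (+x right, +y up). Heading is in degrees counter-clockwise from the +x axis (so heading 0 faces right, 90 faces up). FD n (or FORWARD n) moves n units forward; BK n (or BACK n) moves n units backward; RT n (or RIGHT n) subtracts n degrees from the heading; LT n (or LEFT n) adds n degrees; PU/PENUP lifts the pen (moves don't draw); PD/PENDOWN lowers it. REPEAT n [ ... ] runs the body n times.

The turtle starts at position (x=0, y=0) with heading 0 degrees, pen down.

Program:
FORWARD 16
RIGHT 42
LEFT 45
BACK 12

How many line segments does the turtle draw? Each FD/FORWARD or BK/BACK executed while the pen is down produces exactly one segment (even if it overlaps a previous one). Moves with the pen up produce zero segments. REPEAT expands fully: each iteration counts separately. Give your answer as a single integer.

Executing turtle program step by step:
Start: pos=(0,0), heading=0, pen down
FD 16: (0,0) -> (16,0) [heading=0, draw]
RT 42: heading 0 -> 318
LT 45: heading 318 -> 3
BK 12: (16,0) -> (4.016,-0.628) [heading=3, draw]
Final: pos=(4.016,-0.628), heading=3, 2 segment(s) drawn
Segments drawn: 2

Answer: 2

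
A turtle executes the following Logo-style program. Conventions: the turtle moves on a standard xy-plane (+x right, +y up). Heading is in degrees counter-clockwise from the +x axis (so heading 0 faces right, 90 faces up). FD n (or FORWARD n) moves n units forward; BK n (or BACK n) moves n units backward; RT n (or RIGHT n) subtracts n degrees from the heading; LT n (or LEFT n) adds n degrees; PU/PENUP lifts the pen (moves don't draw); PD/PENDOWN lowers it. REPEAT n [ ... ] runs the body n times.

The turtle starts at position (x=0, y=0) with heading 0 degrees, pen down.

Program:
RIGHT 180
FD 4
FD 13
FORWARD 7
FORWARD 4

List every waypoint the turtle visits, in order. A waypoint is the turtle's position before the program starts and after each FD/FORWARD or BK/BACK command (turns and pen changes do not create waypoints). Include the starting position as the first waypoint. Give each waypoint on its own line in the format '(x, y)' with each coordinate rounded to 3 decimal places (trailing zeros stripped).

Answer: (0, 0)
(-4, 0)
(-17, 0)
(-24, 0)
(-28, 0)

Derivation:
Executing turtle program step by step:
Start: pos=(0,0), heading=0, pen down
RT 180: heading 0 -> 180
FD 4: (0,0) -> (-4,0) [heading=180, draw]
FD 13: (-4,0) -> (-17,0) [heading=180, draw]
FD 7: (-17,0) -> (-24,0) [heading=180, draw]
FD 4: (-24,0) -> (-28,0) [heading=180, draw]
Final: pos=(-28,0), heading=180, 4 segment(s) drawn
Waypoints (5 total):
(0, 0)
(-4, 0)
(-17, 0)
(-24, 0)
(-28, 0)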